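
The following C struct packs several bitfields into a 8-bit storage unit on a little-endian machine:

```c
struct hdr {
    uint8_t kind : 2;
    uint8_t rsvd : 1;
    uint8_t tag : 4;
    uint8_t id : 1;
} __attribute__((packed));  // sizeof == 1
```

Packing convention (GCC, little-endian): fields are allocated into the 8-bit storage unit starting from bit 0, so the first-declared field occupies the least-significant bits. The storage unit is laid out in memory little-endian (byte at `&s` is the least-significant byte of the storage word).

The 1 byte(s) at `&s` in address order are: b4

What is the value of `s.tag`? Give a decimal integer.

6

[0]=0xb4 (little-endian) → word 0xb4
kind:2 @ bit 0 → (0xb4>>0)&0x3 = 0x0
rsvd:1 @ bit 2 → (0xb4>>2)&0x1 = 0x1
tag:4 @ bit 3 → (0xb4>>3)&0xf = 0x6  ←
id:1 @ bit 7 → (0xb4>>7)&0x1 = 0x1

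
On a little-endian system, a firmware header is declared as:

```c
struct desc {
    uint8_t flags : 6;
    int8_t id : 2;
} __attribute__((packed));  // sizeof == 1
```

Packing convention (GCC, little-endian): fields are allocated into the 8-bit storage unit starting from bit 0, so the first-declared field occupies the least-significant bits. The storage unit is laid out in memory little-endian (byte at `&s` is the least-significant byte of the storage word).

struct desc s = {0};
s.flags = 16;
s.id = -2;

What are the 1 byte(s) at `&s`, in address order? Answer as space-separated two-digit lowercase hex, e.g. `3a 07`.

90

flags (6b) val=16 bits=0x10 at bit 0: 0x10
id (2b) val=-2 bits=0x2 at bit 6: 0x90
word = 0x90 → little-endian bytes:
  [0]=0x90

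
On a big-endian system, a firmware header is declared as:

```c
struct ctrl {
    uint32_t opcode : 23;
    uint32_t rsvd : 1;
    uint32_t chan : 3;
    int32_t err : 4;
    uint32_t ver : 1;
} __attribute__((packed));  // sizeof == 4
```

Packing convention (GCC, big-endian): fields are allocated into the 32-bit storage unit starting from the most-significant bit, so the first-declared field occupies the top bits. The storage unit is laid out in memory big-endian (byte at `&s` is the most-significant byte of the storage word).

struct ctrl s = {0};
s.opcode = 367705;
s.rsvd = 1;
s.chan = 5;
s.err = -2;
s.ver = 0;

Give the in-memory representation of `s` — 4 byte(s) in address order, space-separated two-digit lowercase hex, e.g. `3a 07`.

0b 38 b3 bc

opcode:23 = 367705 → 0x59c59 << 9 → word 0x0b38b200
rsvd:1 = 1 → 0x1 << 8 → word 0x0b38b300
chan:3 = 5 → 0x5 << 5 → word 0x0b38b3a0
err:4 = -2 → 0xe << 1 → word 0x0b38b3bc
ver:1 = 0 → 0x0 << 0 → word 0x0b38b3bc
word = 0x0b38b3bc → big-endian bytes:
  [0]=0x0b  [1]=0x38  [2]=0xb3  [3]=0xbc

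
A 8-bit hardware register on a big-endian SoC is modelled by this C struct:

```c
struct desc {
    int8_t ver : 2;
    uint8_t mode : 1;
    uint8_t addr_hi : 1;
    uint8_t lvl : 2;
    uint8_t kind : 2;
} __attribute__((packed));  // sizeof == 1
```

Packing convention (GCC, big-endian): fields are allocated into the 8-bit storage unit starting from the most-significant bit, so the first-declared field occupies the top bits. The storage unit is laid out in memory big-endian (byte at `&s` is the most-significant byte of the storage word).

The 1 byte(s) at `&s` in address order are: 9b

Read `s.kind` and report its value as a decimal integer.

[0]=0x9b (big-endian) → word 0x9b
ver:2 @ bit 6 → (0x9b>>6)&0x3 = 0x2
mode:1 @ bit 5 → (0x9b>>5)&0x1 = 0x0
addr_hi:1 @ bit 4 → (0x9b>>4)&0x1 = 0x1
lvl:2 @ bit 2 → (0x9b>>2)&0x3 = 0x2
kind:2 @ bit 0 → (0x9b>>0)&0x3 = 0x3  ←

3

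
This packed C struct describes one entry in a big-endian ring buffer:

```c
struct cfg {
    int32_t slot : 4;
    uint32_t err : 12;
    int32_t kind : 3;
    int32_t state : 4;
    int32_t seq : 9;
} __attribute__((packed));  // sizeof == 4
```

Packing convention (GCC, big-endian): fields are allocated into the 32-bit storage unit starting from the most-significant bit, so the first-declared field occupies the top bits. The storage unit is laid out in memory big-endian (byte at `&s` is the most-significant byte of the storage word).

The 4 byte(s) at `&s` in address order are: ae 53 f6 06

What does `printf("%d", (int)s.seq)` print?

[0]=0xae [1]=0x53 [2]=0xf6 [3]=0x06 (big-endian) → word 0xae53f606
slot [28+:4] = (word>>28) & 0xf = 10
err [16+:12] = (word>>16) & 0xfff = 3667
kind [13+:3] = (word>>13) & 0x7 = 7
state [9+:4] = (word>>9) & 0xf = 11
seq [0+:9] = (word>>0) & 0x1ff = 6  ←
seq signed 9b, MSB=0: value = 6

6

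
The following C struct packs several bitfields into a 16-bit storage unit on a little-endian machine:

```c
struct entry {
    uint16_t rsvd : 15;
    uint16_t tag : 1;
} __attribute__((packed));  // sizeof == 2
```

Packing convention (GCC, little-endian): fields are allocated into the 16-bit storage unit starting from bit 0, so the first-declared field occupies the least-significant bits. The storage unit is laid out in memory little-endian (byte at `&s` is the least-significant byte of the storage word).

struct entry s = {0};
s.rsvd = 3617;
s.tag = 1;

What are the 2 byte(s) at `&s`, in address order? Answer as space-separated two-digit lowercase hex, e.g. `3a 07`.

21 8e

[0+:15] rsvd=3617 & 0x7fff = 0xe21; word=0x0e21
[15+:1] tag=1 & 0x1 = 0x1; word=0x8e21
word = 0x8e21 → little-endian bytes:
  [0]=0x21  [1]=0x8e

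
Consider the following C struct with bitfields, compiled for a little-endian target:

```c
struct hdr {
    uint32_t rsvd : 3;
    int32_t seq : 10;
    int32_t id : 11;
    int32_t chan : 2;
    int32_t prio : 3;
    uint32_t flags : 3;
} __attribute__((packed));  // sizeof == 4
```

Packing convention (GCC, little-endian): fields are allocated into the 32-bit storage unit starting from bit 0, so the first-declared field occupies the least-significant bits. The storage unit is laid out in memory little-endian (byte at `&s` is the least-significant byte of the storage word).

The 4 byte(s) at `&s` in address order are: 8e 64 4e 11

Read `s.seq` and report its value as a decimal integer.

[0]=0x8e [1]=0x64 [2]=0x4e [3]=0x11 (little-endian) → word 0x114e648e
rsvd [0+:3] = (word>>0) & 0x7 = 6
seq [3+:10] = (word>>3) & 0x3ff = 145  ←
id [13+:11] = (word>>13) & 0x7ff = 627
chan [24+:2] = (word>>24) & 0x3 = 1
prio [26+:3] = (word>>26) & 0x7 = 4
flags [29+:3] = (word>>29) & 0x7 = 0
seq signed 10b, MSB=0: value = 145

145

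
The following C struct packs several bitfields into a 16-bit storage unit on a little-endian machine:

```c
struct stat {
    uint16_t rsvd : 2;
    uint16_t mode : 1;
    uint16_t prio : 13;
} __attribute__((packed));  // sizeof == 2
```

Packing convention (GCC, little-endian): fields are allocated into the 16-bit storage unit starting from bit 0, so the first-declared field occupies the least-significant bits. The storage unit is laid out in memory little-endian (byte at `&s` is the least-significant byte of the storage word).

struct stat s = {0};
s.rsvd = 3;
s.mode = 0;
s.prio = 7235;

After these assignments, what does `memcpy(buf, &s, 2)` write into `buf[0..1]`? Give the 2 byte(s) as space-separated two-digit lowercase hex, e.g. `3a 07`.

rsvd (2b) val=3 bits=0x3 at bit 0: 0x0003
mode (1b) val=0 bits=0x0 at bit 2: 0x0003
prio (13b) val=7235 bits=0x1c43 at bit 3: 0xe21b
word = 0xe21b → little-endian bytes:
  [0]=0x1b  [1]=0xe2

1b e2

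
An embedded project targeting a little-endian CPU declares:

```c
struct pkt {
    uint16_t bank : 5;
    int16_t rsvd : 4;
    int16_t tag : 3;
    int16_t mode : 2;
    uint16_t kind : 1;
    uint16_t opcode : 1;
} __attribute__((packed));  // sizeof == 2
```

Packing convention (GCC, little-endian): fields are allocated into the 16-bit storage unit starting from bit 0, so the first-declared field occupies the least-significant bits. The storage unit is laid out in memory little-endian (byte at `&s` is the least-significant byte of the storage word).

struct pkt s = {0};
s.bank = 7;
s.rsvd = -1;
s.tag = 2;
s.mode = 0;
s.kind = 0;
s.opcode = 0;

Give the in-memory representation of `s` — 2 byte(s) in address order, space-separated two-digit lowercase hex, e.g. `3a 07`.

bank (5b) val=7 bits=0x7 at bit 0: 0x0007
rsvd (4b) val=-1 bits=0xf at bit 5: 0x01e7
tag (3b) val=2 bits=0x2 at bit 9: 0x05e7
mode (2b) val=0 bits=0x0 at bit 12: 0x05e7
kind (1b) val=0 bits=0x0 at bit 14: 0x05e7
opcode (1b) val=0 bits=0x0 at bit 15: 0x05e7
word = 0x05e7 → little-endian bytes:
  [0]=0xe7  [1]=0x05

e7 05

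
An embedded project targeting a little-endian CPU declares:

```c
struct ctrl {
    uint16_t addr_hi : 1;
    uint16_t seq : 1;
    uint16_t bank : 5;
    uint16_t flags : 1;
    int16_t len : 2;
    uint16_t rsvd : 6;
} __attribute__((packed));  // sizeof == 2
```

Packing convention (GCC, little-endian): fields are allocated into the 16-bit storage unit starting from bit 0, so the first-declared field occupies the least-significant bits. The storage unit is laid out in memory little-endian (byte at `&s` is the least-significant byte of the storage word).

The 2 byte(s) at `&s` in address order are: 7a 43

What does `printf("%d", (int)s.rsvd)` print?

[0]=0x7a [1]=0x43 (little-endian) → word 0x437a
addr_hi:1 @ bit 0 → (0x437a>>0)&0x1 = 0x0
seq:1 @ bit 1 → (0x437a>>1)&0x1 = 0x1
bank:5 @ bit 2 → (0x437a>>2)&0x1f = 0x1e
flags:1 @ bit 7 → (0x437a>>7)&0x1 = 0x0
len:2 @ bit 8 → (0x437a>>8)&0x3 = 0x3
rsvd:6 @ bit 10 → (0x437a>>10)&0x3f = 0x10  ←

16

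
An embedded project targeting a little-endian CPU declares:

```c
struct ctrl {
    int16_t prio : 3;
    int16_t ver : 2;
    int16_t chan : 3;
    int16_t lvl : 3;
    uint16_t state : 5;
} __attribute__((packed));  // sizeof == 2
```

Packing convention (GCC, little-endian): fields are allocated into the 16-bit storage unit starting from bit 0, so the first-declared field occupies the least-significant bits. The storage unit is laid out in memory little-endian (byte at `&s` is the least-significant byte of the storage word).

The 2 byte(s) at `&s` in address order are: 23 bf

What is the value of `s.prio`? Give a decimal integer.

[0]=0x23 [1]=0xbf (little-endian) → word 0xbf23
prio:3 @ bit 0 → (0xbf23>>0)&0x7 = 0x3  ←
ver:2 @ bit 3 → (0xbf23>>3)&0x3 = 0x0
chan:3 @ bit 5 → (0xbf23>>5)&0x7 = 0x1
lvl:3 @ bit 8 → (0xbf23>>8)&0x7 = 0x7
state:5 @ bit 11 → (0xbf23>>11)&0x1f = 0x17
prio signed 3b, MSB=0: value = 3

3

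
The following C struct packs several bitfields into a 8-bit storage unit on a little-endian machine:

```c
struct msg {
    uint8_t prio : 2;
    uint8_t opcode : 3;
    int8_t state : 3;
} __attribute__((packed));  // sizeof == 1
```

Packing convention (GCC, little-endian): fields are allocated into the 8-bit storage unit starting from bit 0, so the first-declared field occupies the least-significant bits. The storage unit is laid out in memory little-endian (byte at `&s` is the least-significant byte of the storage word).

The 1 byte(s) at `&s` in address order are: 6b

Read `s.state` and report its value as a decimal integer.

3

[0]=0x6b (little-endian) → word 0x6b
prio [0+:2] = (word>>0) & 0x3 = 3
opcode [2+:3] = (word>>2) & 0x7 = 2
state [5+:3] = (word>>5) & 0x7 = 3  ←
state signed 3b, MSB=0: value = 3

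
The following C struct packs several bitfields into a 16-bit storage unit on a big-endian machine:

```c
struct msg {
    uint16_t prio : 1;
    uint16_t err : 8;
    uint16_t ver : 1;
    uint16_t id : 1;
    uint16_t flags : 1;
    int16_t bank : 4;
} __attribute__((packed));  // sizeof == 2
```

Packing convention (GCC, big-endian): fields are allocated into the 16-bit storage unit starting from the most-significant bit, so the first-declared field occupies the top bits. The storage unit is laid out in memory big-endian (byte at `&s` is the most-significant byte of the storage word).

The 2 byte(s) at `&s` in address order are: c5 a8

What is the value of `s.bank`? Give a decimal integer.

[0]=0xc5 [1]=0xa8 (big-endian) → word 0xc5a8
prio:1 @ bit 15 → (0xc5a8>>15)&0x1 = 0x1
err:8 @ bit 7 → (0xc5a8>>7)&0xff = 0x8b
ver:1 @ bit 6 → (0xc5a8>>6)&0x1 = 0x0
id:1 @ bit 5 → (0xc5a8>>5)&0x1 = 0x1
flags:1 @ bit 4 → (0xc5a8>>4)&0x1 = 0x0
bank:4 @ bit 0 → (0xc5a8>>0)&0xf = 0x8  ←
bank signed 4b, MSB=1: 8 - 16 = -8

-8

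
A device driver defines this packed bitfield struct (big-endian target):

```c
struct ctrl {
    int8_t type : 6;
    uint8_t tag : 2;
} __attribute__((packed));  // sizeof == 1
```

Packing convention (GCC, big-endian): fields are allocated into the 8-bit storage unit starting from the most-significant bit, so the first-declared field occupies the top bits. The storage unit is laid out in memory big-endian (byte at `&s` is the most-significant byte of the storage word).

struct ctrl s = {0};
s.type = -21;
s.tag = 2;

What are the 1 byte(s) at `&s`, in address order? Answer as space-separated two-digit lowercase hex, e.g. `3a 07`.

type:6 = -21 → 0x2b << 2 → word 0xac
tag:2 = 2 → 0x2 << 0 → word 0xae
word = 0xae → big-endian bytes:
  [0]=0xae

ae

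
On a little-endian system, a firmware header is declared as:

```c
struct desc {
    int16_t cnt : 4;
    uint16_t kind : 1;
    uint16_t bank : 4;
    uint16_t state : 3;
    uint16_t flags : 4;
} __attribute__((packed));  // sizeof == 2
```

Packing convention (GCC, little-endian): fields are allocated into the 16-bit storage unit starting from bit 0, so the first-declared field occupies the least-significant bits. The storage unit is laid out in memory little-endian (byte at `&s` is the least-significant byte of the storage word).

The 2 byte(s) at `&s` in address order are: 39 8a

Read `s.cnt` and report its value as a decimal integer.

[0]=0x39 [1]=0x8a (little-endian) → word 0x8a39
cnt [0+:4] = (word>>0) & 0xf = 9  ←
kind [4+:1] = (word>>4) & 0x1 = 1
bank [5+:4] = (word>>5) & 0xf = 1
state [9+:3] = (word>>9) & 0x7 = 5
flags [12+:4] = (word>>12) & 0xf = 8
cnt signed 4b, MSB=1: 9 - 16 = -7

-7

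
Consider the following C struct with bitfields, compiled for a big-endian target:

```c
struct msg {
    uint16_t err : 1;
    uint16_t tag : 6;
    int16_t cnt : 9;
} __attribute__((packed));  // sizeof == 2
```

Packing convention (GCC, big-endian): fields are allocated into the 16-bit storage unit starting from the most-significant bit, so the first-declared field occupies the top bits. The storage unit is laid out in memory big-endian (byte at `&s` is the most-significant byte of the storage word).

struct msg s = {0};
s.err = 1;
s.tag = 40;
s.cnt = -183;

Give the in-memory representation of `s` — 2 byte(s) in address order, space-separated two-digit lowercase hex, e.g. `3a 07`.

[15+:1] err=1 & 0x1 = 0x1; word=0x8000
[9+:6] tag=40 & 0x3f = 0x28; word=0xd000
[0+:9] cnt=-183 & 0x1ff = 0x149; word=0xd149
word = 0xd149 → big-endian bytes:
  [0]=0xd1  [1]=0x49

d1 49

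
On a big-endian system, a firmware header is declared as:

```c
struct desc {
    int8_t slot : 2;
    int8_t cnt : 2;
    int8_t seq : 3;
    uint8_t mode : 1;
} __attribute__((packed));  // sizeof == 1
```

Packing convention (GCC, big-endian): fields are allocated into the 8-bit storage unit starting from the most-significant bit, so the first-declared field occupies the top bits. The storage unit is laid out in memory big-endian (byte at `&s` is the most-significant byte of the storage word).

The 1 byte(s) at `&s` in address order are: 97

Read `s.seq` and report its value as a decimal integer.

[0]=0x97 (big-endian) → word 0x97
slot [6+:2] = (word>>6) & 0x3 = 2
cnt [4+:2] = (word>>4) & 0x3 = 1
seq [1+:3] = (word>>1) & 0x7 = 3  ←
mode [0+:1] = (word>>0) & 0x1 = 1
seq signed 3b, MSB=0: value = 3

3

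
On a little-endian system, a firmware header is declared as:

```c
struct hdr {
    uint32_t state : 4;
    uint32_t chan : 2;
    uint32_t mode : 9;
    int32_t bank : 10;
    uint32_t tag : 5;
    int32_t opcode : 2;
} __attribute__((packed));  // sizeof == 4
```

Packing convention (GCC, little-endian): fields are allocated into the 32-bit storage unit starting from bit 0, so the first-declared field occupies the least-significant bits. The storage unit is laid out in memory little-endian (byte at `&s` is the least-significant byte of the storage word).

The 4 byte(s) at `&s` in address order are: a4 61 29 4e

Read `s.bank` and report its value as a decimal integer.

82

[0]=0xa4 [1]=0x61 [2]=0x29 [3]=0x4e (little-endian) → word 0x4e2961a4
state:4 @ bit 0 → (0x4e2961a4>>0)&0xf = 0x4
chan:2 @ bit 4 → (0x4e2961a4>>4)&0x3 = 0x2
mode:9 @ bit 6 → (0x4e2961a4>>6)&0x1ff = 0x186
bank:10 @ bit 15 → (0x4e2961a4>>15)&0x3ff = 0x52  ←
tag:5 @ bit 25 → (0x4e2961a4>>25)&0x1f = 0x7
opcode:2 @ bit 30 → (0x4e2961a4>>30)&0x3 = 0x1
bank signed 10b, MSB=0: value = 82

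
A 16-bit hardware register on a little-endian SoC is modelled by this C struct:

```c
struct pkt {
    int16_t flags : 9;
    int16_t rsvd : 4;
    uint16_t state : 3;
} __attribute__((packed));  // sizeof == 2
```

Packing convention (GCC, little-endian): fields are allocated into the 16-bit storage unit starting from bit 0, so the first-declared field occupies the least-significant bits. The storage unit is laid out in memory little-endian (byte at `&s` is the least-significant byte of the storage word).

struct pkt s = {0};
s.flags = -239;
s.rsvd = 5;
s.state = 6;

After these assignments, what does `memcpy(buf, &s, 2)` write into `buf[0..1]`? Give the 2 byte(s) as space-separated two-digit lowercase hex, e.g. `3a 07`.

[0+:9] flags=-239 & 0x1ff = 0x111; word=0x0111
[9+:4] rsvd=5 & 0xf = 0x5; word=0x0b11
[13+:3] state=6 & 0x7 = 0x6; word=0xcb11
word = 0xcb11 → little-endian bytes:
  [0]=0x11  [1]=0xcb

11 cb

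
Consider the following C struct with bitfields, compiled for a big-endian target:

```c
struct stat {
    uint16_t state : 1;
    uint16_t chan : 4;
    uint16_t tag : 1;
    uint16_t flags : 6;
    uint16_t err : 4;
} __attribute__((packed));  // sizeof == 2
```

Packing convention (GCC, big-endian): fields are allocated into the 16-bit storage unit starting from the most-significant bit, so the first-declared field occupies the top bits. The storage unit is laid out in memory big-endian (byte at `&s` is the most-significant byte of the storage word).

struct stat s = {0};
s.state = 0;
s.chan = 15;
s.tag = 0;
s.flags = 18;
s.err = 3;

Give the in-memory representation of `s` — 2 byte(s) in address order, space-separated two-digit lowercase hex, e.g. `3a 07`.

state:1 = 0 → 0x0 << 15 → word 0x0000
chan:4 = 15 → 0xf << 11 → word 0x7800
tag:1 = 0 → 0x0 << 10 → word 0x7800
flags:6 = 18 → 0x12 << 4 → word 0x7920
err:4 = 3 → 0x3 << 0 → word 0x7923
word = 0x7923 → big-endian bytes:
  [0]=0x79  [1]=0x23

79 23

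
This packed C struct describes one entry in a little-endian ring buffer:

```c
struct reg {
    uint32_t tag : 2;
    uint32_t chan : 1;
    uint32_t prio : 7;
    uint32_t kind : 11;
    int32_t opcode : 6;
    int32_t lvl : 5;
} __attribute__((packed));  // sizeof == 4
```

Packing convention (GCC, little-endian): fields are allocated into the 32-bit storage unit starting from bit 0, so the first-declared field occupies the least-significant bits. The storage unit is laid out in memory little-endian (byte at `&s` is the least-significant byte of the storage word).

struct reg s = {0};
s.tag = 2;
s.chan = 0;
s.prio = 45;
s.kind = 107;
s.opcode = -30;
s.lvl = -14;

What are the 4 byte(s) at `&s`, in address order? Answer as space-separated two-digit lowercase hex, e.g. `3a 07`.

tag (2b) val=2 bits=0x2 at bit 0: 0x00000002
chan (1b) val=0 bits=0x0 at bit 2: 0x00000002
prio (7b) val=45 bits=0x2d at bit 3: 0x0000016a
kind (11b) val=107 bits=0x6b at bit 10: 0x0001ad6a
opcode (6b) val=-30 bits=0x22 at bit 21: 0x0441ad6a
lvl (5b) val=-14 bits=0x12 at bit 27: 0x9441ad6a
word = 0x9441ad6a → little-endian bytes:
  [0]=0x6a  [1]=0xad  [2]=0x41  [3]=0x94

6a ad 41 94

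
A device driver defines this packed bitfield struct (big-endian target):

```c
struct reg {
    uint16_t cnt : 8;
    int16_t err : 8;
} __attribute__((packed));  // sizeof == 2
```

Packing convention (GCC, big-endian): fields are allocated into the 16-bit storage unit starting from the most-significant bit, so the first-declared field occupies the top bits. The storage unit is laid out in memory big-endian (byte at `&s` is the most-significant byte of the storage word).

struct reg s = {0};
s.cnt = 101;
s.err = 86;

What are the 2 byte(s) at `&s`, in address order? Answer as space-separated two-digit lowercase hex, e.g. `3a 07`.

65 56

[8+:8] cnt=101 & 0xff = 0x65; word=0x6500
[0+:8] err=86 & 0xff = 0x56; word=0x6556
word = 0x6556 → big-endian bytes:
  [0]=0x65  [1]=0x56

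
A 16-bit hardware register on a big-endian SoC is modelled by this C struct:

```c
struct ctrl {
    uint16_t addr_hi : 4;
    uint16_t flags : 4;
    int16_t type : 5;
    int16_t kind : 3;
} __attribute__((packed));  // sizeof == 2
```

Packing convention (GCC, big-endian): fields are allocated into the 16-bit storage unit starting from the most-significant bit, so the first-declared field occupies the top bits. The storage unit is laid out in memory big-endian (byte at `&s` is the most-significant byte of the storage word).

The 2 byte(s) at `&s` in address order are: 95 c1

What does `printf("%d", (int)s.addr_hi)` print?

9

[0]=0x95 [1]=0xc1 (big-endian) → word 0x95c1
addr_hi:4 @ bit 12 → (0x95c1>>12)&0xf = 0x9  ←
flags:4 @ bit 8 → (0x95c1>>8)&0xf = 0x5
type:5 @ bit 3 → (0x95c1>>3)&0x1f = 0x18
kind:3 @ bit 0 → (0x95c1>>0)&0x7 = 0x1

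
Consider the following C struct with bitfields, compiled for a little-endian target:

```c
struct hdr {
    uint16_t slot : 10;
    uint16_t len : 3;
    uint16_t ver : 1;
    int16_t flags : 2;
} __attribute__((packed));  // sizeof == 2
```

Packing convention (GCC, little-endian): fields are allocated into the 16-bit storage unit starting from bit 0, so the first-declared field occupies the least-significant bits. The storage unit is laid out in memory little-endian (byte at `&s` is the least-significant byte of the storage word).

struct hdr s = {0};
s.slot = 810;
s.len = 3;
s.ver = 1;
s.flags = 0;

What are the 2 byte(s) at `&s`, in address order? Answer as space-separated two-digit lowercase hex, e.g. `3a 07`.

2a 2f

slot:10 = 810 → 0x32a << 0 → word 0x032a
len:3 = 3 → 0x3 << 10 → word 0x0f2a
ver:1 = 1 → 0x1 << 13 → word 0x2f2a
flags:2 = 0 → 0x0 << 14 → word 0x2f2a
word = 0x2f2a → little-endian bytes:
  [0]=0x2a  [1]=0x2f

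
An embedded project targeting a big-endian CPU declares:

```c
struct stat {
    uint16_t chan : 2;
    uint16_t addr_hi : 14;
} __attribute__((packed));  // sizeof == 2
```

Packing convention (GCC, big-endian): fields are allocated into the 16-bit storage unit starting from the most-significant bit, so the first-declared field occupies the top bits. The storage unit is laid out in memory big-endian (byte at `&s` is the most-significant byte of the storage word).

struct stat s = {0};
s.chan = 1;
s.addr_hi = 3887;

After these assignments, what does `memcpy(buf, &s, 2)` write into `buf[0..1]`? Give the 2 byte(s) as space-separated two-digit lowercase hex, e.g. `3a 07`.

chan (2b) val=1 bits=0x1 at bit 14: 0x4000
addr_hi (14b) val=3887 bits=0xf2f at bit 0: 0x4f2f
word = 0x4f2f → big-endian bytes:
  [0]=0x4f  [1]=0x2f

4f 2f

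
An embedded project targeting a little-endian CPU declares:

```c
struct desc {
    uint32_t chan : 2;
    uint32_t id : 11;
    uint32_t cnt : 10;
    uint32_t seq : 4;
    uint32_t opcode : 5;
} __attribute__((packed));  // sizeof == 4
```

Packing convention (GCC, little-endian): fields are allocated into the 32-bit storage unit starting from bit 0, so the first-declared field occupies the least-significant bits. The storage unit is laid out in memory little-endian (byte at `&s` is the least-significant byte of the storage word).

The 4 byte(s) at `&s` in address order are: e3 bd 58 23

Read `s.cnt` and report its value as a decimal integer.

[0]=0xe3 [1]=0xbd [2]=0x58 [3]=0x23 (little-endian) → word 0x2358bde3
chan:2 @ bit 0 → (0x2358bde3>>0)&0x3 = 0x3
id:11 @ bit 2 → (0x2358bde3>>2)&0x7ff = 0x778
cnt:10 @ bit 13 → (0x2358bde3>>13)&0x3ff = 0x2c5  ←
seq:4 @ bit 23 → (0x2358bde3>>23)&0xf = 0x6
opcode:5 @ bit 27 → (0x2358bde3>>27)&0x1f = 0x4

709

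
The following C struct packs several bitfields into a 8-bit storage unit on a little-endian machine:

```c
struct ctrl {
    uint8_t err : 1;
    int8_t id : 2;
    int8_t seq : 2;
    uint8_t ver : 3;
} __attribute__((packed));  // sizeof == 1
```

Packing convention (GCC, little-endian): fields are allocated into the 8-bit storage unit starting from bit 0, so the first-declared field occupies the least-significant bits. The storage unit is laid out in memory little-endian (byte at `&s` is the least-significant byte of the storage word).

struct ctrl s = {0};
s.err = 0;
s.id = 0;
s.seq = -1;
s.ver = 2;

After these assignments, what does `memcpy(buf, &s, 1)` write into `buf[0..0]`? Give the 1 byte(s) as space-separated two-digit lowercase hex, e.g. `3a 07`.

58

[0+:1] err=0 & 0x1 = 0x0; word=0x00
[1+:2] id=0 & 0x3 = 0x0; word=0x00
[3+:2] seq=-1 & 0x3 = 0x3; word=0x18
[5+:3] ver=2 & 0x7 = 0x2; word=0x58
word = 0x58 → little-endian bytes:
  [0]=0x58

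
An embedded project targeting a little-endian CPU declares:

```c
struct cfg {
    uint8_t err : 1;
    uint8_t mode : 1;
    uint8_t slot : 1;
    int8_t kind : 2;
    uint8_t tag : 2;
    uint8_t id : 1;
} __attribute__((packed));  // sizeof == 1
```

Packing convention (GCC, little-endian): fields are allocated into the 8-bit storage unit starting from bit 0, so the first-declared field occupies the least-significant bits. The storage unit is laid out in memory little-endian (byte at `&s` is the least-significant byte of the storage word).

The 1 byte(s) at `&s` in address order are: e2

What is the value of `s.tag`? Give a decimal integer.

3

[0]=0xe2 (little-endian) → word 0xe2
err:1 @ bit 0 → (0xe2>>0)&0x1 = 0x0
mode:1 @ bit 1 → (0xe2>>1)&0x1 = 0x1
slot:1 @ bit 2 → (0xe2>>2)&0x1 = 0x0
kind:2 @ bit 3 → (0xe2>>3)&0x3 = 0x0
tag:2 @ bit 5 → (0xe2>>5)&0x3 = 0x3  ←
id:1 @ bit 7 → (0xe2>>7)&0x1 = 0x1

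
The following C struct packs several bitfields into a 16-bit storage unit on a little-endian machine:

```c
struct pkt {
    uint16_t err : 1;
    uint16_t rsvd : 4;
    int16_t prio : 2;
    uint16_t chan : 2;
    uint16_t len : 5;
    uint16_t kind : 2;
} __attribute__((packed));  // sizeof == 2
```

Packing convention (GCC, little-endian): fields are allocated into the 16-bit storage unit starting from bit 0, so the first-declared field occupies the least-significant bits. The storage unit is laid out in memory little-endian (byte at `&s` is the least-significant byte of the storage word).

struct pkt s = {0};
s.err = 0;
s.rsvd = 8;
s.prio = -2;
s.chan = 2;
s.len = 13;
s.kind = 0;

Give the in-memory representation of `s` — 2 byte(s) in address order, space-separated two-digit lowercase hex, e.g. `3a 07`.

50 1b

err:1 = 0 → 0x0 << 0 → word 0x0000
rsvd:4 = 8 → 0x8 << 1 → word 0x0010
prio:2 = -2 → 0x2 << 5 → word 0x0050
chan:2 = 2 → 0x2 << 7 → word 0x0150
len:5 = 13 → 0xd << 9 → word 0x1b50
kind:2 = 0 → 0x0 << 14 → word 0x1b50
word = 0x1b50 → little-endian bytes:
  [0]=0x50  [1]=0x1b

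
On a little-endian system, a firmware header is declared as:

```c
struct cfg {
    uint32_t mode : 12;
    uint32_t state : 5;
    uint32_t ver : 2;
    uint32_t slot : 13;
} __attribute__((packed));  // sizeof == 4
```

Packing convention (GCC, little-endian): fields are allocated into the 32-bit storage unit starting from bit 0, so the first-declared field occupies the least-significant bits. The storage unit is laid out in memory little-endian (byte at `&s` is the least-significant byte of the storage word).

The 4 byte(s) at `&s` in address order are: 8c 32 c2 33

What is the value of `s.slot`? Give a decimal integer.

[0]=0x8c [1]=0x32 [2]=0xc2 [3]=0x33 (little-endian) → word 0x33c2328c
mode [0+:12] = (word>>0) & 0xfff = 652
state [12+:5] = (word>>12) & 0x1f = 3
ver [17+:2] = (word>>17) & 0x3 = 1
slot [19+:13] = (word>>19) & 0x1fff = 1656  ←

1656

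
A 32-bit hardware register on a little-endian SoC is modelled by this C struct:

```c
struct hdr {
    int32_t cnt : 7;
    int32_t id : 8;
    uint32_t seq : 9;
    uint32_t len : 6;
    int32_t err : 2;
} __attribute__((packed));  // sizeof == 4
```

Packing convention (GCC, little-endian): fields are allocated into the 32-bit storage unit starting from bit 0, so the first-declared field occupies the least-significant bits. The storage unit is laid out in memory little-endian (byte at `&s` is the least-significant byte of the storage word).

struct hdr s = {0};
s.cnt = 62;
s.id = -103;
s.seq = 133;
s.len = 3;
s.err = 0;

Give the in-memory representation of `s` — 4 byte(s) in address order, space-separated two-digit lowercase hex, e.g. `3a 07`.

cnt (7b) val=62 bits=0x3e at bit 0: 0x0000003e
id (8b) val=-103 bits=0x99 at bit 7: 0x00004cbe
seq (9b) val=133 bits=0x85 at bit 15: 0x0042ccbe
len (6b) val=3 bits=0x3 at bit 24: 0x0342ccbe
err (2b) val=0 bits=0x0 at bit 30: 0x0342ccbe
word = 0x0342ccbe → little-endian bytes:
  [0]=0xbe  [1]=0xcc  [2]=0x42  [3]=0x03

be cc 42 03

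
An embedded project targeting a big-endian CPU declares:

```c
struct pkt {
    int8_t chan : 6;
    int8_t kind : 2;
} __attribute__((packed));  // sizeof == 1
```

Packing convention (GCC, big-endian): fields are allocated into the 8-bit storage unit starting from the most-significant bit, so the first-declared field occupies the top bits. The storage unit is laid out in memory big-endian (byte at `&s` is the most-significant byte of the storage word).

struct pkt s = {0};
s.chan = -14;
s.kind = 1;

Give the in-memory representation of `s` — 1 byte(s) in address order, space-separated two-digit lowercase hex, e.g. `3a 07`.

[2+:6] chan=-14 & 0x3f = 0x32; word=0xc8
[0+:2] kind=1 & 0x3 = 0x1; word=0xc9
word = 0xc9 → big-endian bytes:
  [0]=0xc9

c9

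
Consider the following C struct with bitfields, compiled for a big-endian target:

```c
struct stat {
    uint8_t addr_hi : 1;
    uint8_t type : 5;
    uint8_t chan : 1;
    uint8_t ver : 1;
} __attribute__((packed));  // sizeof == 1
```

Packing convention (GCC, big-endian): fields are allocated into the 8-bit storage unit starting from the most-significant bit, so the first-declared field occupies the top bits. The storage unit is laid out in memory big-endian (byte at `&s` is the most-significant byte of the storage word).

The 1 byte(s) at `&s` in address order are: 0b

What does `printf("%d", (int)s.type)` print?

[0]=0x0b (big-endian) → word 0x0b
addr_hi [7+:1] = (word>>7) & 0x1 = 0
type [2+:5] = (word>>2) & 0x1f = 2  ←
chan [1+:1] = (word>>1) & 0x1 = 1
ver [0+:1] = (word>>0) & 0x1 = 1

2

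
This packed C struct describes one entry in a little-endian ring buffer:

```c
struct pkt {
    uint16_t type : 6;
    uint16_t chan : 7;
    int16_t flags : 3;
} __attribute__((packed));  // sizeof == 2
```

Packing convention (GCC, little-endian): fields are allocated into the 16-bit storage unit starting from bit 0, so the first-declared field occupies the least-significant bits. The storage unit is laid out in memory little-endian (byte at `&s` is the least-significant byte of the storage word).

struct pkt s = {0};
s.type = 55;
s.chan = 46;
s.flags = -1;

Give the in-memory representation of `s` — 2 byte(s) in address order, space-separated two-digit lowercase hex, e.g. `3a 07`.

type:6 = 55 → 0x37 << 0 → word 0x0037
chan:7 = 46 → 0x2e << 6 → word 0x0bb7
flags:3 = -1 → 0x7 << 13 → word 0xebb7
word = 0xebb7 → little-endian bytes:
  [0]=0xb7  [1]=0xeb

b7 eb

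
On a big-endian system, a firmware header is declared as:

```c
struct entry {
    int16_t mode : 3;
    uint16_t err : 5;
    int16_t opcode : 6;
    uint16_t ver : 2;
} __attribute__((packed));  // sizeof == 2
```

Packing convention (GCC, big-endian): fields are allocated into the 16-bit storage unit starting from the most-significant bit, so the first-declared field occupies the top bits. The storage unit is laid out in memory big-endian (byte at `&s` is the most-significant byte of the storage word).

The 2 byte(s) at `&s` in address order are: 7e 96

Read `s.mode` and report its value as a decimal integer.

3

[0]=0x7e [1]=0x96 (big-endian) → word 0x7e96
mode:3 @ bit 13 → (0x7e96>>13)&0x7 = 0x3  ←
err:5 @ bit 8 → (0x7e96>>8)&0x1f = 0x1e
opcode:6 @ bit 2 → (0x7e96>>2)&0x3f = 0x25
ver:2 @ bit 0 → (0x7e96>>0)&0x3 = 0x2
mode signed 3b, MSB=0: value = 3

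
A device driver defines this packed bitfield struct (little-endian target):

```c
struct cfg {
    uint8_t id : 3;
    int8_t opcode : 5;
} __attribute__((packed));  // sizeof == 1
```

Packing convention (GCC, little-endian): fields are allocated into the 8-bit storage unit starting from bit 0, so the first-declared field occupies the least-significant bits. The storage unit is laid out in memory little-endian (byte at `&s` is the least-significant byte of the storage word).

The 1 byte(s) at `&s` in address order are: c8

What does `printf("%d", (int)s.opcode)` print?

-7

[0]=0xc8 (little-endian) → word 0xc8
id:3 @ bit 0 → (0xc8>>0)&0x7 = 0x0
opcode:5 @ bit 3 → (0xc8>>3)&0x1f = 0x19  ←
opcode signed 5b, MSB=1: 25 - 32 = -7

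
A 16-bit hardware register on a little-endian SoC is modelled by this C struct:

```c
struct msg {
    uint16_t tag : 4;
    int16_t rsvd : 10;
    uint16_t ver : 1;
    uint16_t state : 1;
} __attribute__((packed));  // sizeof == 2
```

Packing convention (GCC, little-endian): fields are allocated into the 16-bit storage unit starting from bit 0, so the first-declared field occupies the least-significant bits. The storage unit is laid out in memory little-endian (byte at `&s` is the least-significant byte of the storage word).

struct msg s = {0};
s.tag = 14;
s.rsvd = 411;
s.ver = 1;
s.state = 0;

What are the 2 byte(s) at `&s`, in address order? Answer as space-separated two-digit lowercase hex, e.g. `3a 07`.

be 59

tag (4b) val=14 bits=0xe at bit 0: 0x000e
rsvd (10b) val=411 bits=0x19b at bit 4: 0x19be
ver (1b) val=1 bits=0x1 at bit 14: 0x59be
state (1b) val=0 bits=0x0 at bit 15: 0x59be
word = 0x59be → little-endian bytes:
  [0]=0xbe  [1]=0x59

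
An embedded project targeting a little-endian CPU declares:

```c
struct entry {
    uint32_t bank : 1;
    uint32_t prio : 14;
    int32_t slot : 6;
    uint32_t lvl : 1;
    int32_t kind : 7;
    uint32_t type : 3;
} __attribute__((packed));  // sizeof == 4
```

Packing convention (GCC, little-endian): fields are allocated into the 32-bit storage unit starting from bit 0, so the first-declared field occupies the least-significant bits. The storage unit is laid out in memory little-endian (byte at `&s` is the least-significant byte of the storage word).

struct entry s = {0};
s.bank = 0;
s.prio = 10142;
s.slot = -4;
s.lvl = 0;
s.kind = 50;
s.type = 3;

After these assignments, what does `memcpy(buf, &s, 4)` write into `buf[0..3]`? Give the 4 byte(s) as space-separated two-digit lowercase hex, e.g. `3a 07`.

[0+:1] bank=0 & 0x1 = 0x0; word=0x00000000
[1+:14] prio=10142 & 0x3fff = 0x279e; word=0x00004f3c
[15+:6] slot=-4 & 0x3f = 0x3c; word=0x001e4f3c
[21+:1] lvl=0 & 0x1 = 0x0; word=0x001e4f3c
[22+:7] kind=50 & 0x7f = 0x32; word=0x0c9e4f3c
[29+:3] type=3 & 0x7 = 0x3; word=0x6c9e4f3c
word = 0x6c9e4f3c → little-endian bytes:
  [0]=0x3c  [1]=0x4f  [2]=0x9e  [3]=0x6c

3c 4f 9e 6c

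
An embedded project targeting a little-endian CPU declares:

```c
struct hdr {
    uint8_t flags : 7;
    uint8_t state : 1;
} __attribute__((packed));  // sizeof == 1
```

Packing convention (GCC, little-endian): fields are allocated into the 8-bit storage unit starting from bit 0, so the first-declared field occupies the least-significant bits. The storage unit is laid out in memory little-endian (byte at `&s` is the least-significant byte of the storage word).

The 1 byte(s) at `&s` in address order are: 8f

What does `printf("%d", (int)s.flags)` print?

15

[0]=0x8f (little-endian) → word 0x8f
flags:7 @ bit 0 → (0x8f>>0)&0x7f = 0xf  ←
state:1 @ bit 7 → (0x8f>>7)&0x1 = 0x1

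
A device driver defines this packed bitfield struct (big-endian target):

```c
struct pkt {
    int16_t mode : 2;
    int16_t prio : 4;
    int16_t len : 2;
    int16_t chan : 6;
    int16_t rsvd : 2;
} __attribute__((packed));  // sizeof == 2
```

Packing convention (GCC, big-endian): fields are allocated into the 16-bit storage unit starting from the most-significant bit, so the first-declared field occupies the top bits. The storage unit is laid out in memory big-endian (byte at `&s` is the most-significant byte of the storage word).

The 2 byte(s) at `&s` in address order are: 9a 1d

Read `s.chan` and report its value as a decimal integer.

[0]=0x9a [1]=0x1d (big-endian) → word 0x9a1d
mode:2 @ bit 14 → (0x9a1d>>14)&0x3 = 0x2
prio:4 @ bit 10 → (0x9a1d>>10)&0xf = 0x6
len:2 @ bit 8 → (0x9a1d>>8)&0x3 = 0x2
chan:6 @ bit 2 → (0x9a1d>>2)&0x3f = 0x7  ←
rsvd:2 @ bit 0 → (0x9a1d>>0)&0x3 = 0x1
chan signed 6b, MSB=0: value = 7

7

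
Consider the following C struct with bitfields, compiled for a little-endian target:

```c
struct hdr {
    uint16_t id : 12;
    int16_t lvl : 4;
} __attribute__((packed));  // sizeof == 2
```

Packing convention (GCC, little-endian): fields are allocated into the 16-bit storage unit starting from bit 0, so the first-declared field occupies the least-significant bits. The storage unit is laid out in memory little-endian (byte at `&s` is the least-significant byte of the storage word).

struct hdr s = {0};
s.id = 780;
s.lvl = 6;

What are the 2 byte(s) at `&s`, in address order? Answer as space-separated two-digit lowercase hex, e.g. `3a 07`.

[0+:12] id=780 & 0xfff = 0x30c; word=0x030c
[12+:4] lvl=6 & 0xf = 0x6; word=0x630c
word = 0x630c → little-endian bytes:
  [0]=0x0c  [1]=0x63

0c 63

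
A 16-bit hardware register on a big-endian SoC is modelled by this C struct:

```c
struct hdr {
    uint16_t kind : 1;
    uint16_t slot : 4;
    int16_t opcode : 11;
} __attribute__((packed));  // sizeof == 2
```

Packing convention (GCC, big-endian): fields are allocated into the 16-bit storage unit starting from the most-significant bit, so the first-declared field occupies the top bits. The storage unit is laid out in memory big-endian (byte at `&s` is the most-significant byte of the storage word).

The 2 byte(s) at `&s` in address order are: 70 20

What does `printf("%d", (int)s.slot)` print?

14

[0]=0x70 [1]=0x20 (big-endian) → word 0x7020
kind [15+:1] = (word>>15) & 0x1 = 0
slot [11+:4] = (word>>11) & 0xf = 14  ←
opcode [0+:11] = (word>>0) & 0x7ff = 32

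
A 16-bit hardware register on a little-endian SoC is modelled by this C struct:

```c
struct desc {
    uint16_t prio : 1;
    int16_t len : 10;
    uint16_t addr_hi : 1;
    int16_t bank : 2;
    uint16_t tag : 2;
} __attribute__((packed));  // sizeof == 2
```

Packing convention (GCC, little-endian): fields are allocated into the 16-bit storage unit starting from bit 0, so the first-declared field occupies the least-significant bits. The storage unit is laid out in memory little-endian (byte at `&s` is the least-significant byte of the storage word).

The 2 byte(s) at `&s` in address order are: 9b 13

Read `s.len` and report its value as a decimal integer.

461

[0]=0x9b [1]=0x13 (little-endian) → word 0x139b
prio:1 @ bit 0 → (0x139b>>0)&0x1 = 0x1
len:10 @ bit 1 → (0x139b>>1)&0x3ff = 0x1cd  ←
addr_hi:1 @ bit 11 → (0x139b>>11)&0x1 = 0x0
bank:2 @ bit 12 → (0x139b>>12)&0x3 = 0x1
tag:2 @ bit 14 → (0x139b>>14)&0x3 = 0x0
len signed 10b, MSB=0: value = 461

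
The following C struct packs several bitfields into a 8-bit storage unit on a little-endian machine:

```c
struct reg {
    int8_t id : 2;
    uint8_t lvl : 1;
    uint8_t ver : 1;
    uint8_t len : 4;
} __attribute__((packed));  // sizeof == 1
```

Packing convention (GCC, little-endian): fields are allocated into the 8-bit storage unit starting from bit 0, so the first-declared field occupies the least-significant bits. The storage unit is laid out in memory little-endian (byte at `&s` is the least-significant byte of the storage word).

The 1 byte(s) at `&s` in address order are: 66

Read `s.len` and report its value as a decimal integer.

[0]=0x66 (little-endian) → word 0x66
id [0+:2] = (word>>0) & 0x3 = 2
lvl [2+:1] = (word>>2) & 0x1 = 1
ver [3+:1] = (word>>3) & 0x1 = 0
len [4+:4] = (word>>4) & 0xf = 6  ←

6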